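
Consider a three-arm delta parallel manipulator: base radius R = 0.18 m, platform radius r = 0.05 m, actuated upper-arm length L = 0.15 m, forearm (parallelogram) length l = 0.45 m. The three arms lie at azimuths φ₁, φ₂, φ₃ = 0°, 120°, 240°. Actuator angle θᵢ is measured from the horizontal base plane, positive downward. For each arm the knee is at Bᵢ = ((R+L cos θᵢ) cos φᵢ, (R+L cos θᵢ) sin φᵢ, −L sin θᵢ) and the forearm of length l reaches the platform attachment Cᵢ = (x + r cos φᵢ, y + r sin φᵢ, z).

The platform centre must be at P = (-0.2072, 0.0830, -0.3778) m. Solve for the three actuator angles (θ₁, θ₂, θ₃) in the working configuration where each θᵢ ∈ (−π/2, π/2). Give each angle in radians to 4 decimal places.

θ₁ = 1.3092, θ₂ = -0.2619, θ₃ = 0.4366

φ1=0.0° → target in arm frame (-0.2072, 0.0830)
  e−x'=0.3372;  (l²−L²−(e−x')²−y'²−z²)/2L = -0.2778
  θ1 = atan2(B,A) + arccos(C/0.5064) = 1.3092
φ2=120.0° → target in arm frame (0.1755, 0.1379)
  A=-0.0455, B=-0.3778, C=(l²−L²−A²−y'²−z²)/(2L)=0.0539
  γ=atan2(-0.3778,-0.0455)=-1.6906;  ψ=arccos(0.1417)=1.4287;  θ2=γ+ψ≈-0.2619
arm 3 (φ=240.0°): x'=0.0317, y'=-0.2209
  A cos θ + B sin θ = C:  0.0983·cos θ + -0.3778·sin θ = -0.0707
  θ3 = atan2(B,A) + arccos(C/0.3904) = 0.4366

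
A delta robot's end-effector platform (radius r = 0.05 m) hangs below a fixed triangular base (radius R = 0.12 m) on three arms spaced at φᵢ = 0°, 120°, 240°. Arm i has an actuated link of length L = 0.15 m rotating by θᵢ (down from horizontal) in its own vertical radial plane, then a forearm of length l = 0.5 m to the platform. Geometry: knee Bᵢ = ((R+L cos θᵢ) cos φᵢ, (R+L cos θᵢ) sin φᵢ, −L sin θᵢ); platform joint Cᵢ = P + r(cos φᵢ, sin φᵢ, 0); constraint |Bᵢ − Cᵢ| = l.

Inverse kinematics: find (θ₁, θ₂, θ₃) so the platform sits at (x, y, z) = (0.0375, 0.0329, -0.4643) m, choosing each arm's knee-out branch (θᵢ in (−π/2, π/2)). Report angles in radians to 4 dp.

φ1=0.0° → target in arm frame (0.0375, 0.0329)
  A=0.0325, B=-0.4643, C=(l²−L²−A²−y'²−z²)/(2L)=0.0326
  √(A²+B²)=0.4654;  θ1 = -1.5009+1.5006 ≈ -0.0003
arm 2 (φ=120.0°): x'=0.0097, y'=-0.0489
  A cos θ + B sin θ = C:  0.0603·cos θ + -0.4643·sin θ = 0.0197
  γ=atan2(-0.4643,0.0603)=-1.4417;  ψ=arccos(0.0420)=1.5288;  θ2=γ+ψ≈0.0870
φ3=240.0° → target in arm frame (-0.0472, 0.0160)
  e−x'=0.1172;  (l²−L²−(e−x')²−y'²−z²)/2L = -0.0069
  γ=atan2(-0.4643,0.1172)=-1.3235;  ψ=arccos(-0.0145)=1.5853;  θ3=γ+ψ≈0.2618

θ₁ = -0.0003, θ₂ = 0.0870, θ₃ = 0.2618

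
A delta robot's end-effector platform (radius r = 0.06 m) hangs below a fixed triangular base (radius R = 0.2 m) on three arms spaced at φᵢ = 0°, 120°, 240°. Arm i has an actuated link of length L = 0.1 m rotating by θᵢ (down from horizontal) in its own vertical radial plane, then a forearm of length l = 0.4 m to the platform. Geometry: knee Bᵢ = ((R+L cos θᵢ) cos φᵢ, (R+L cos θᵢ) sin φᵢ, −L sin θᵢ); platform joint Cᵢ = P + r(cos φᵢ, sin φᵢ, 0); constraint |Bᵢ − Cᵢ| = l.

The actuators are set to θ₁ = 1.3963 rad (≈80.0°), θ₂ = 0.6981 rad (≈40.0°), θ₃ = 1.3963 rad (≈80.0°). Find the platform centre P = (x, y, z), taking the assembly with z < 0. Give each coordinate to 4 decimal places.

(-0.0395, 0.0685, -0.4399)

φ1=0.0°: virtual centre (0.1574, 0.0000, -0.0985), radius l
arm 2 at φ=120.0°: e+L cos θ2 = 0.2166;  centre 2 = (-0.1083, 0.1876, -0.0643)
arm 3 at φ=240.0°: e+L cos θ3 = 0.1574;  centre 3 = (-0.0787, -0.1363, -0.0985)
|centre ₂|²−|centre ₁|² = 0.0166;  |centre ₃|²−|centre ₁|² = 0.0000
[-0.5313 0.3752 0.0684]·P = 0.0166;  [-0.4721 -0.2726 0.0000]·P = 0.0000
Cramer: x(z) = -0.0140+0.0579z;  y(z) = 0.0243-0.1003z
sphere 1 gives Az²+Bz+C=0 with A=1.0134, B=0.1722, C=-0.1203;  B²−4AC=0.5174;  roots -0.4399, 0.2699;  negative root z = -0.4399
x = -0.0395, y = 0.0685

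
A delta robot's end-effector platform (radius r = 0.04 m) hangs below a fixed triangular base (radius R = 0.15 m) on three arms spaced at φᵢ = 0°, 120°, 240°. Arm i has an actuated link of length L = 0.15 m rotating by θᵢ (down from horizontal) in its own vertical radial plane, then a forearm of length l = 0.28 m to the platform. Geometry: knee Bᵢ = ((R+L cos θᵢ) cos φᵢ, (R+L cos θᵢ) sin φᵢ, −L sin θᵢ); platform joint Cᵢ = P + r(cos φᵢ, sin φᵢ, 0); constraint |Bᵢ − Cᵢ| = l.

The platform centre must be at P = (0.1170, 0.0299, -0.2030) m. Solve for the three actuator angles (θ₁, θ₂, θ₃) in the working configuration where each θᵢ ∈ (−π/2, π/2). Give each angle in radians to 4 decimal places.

rotate P by −φ1: (0.1170, 0.0299, -0.2030)
  A=-0.0070, B=-0.2030, C=(l²−L²−A²−y'²−z²)/(2L)=0.0458
  γ=atan2(-0.2030,-0.0070)=-1.6053;  ψ=arccos(0.2256)=1.3432;  θ1=γ+ψ≈-0.2620
rotate P by −φ2: (-0.0326, -0.1163, -0.2030)
  e−x'=0.1426;  (l²−L²−(e−x')²−y'²−z²)/2L = -0.0639
  θ2 = atan2(B,A) + arccos(C/0.2481) = 0.8728
φ3=240.0° → target in arm frame (-0.0844, 0.0864)
  A cos θ + B sin θ = C:  0.1944·cos θ + -0.2030·sin θ = -0.1019
  θ3 = atan2(B,A) + arccos(C/0.2811) = 1.1346

θ₁ = -0.2620, θ₂ = 0.8728, θ₃ = 1.1346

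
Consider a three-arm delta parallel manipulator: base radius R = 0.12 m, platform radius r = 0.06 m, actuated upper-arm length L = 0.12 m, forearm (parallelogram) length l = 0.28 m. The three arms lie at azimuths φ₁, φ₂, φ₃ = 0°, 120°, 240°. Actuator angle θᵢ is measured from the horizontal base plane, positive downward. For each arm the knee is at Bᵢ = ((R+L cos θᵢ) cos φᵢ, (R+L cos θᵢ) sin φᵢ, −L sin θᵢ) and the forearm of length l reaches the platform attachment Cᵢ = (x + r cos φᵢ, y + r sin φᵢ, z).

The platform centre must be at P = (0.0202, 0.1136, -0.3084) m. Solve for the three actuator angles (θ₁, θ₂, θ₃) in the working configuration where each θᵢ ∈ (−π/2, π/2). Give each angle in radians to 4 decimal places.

φ1=0.0° → target in arm frame (0.0202, 0.1136)
  A cos θ + B sin θ = C:  0.0398·cos θ + -0.3084·sin θ = -0.1900
  θ1 = atan2(B,A) + arccos(C/0.3110) = 0.7857
arm 2 (φ=120.0°): x'=0.0883, y'=-0.0743
  A=-0.0283, B=-0.3084, C=(l²−L²−A²−y'²−z²)/(2L)=-0.1560
  θ2 = atan2(B,A) + arccos(C/0.3097) = 0.4363
φ3=240.0° → target in arm frame (-0.1085, -0.0393)
  e−x'=0.1685;  (l²−L²−(e−x')²−y'²−z²)/2L = -0.2543
  γ=atan2(-0.3084,0.1685)=-1.0708;  ψ=arccos(-0.7237)=2.3800;  θ3=γ+ψ≈1.3092

θ₁ = 0.7857, θ₂ = 0.4363, θ₃ = 1.3092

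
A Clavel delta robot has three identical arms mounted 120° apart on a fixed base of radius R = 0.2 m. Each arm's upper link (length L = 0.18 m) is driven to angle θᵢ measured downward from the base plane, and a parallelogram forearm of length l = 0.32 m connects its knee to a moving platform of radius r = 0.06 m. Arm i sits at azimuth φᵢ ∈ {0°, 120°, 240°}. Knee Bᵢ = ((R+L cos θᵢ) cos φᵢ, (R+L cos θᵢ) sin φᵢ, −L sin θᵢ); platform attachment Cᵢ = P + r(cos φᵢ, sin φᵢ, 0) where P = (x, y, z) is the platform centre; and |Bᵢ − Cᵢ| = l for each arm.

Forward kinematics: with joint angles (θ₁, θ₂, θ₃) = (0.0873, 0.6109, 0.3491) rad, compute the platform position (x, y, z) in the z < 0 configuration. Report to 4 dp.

(0.0274, -0.0182, -0.1454)

φ1=0.0°: virtual centre (0.3193, 0.0000, -0.0157), radius l
arm 2 at φ=120.0°: e+L cos θ2 = 0.2874;  centre 2 = (-0.1437, 0.2489, -0.1032)
centre 3 = (0.3091·cos240.0°, 0.3091·sin240.0°, -0.0616) = (-0.1546, -0.2677, -0.0616)
|centre ₂|²−|centre ₁|² = -0.0089;  |centre ₃|²−|centre ₁|² = -0.0028
plane₁₂: -0.9261x+0.4979y+-0.1751z = -0.0089
Cramer: x(z) = 0.0064-0.1441z;  y(z) = -0.0060+0.0837z
into |P−centre ₁|² = l²: 1.0278z² + 0.1206z + -0.0042 = 0;  Δ = 0.0318;  z = -0.1454 or 0.0281 → z<0 root = -0.1454
x = 0.0274, y = -0.0182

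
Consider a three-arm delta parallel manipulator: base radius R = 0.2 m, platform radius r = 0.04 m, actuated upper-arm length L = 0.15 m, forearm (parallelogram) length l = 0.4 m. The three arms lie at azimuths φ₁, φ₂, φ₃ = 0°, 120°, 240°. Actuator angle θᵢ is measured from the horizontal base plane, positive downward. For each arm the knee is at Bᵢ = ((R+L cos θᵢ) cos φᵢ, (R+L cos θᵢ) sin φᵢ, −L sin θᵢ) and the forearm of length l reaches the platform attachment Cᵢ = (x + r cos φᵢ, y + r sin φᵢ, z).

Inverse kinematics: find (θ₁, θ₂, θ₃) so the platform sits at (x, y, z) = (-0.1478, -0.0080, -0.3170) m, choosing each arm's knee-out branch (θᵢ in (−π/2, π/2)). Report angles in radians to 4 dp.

θ₁ = 1.2218, θ₂ = 0.1749, θ₃ = 0.0873

φ1=0.0° → target in arm frame (-0.1478, -0.0080)
  e−x'=0.3078;  (l²−L²−(e−x')²−y'²−z²)/2L = -0.1926
  √(A²+B²)=0.4418;  θ1 = -0.8001+2.0219 ≈ 1.2218
arm 2 (φ=120.0°): x'=0.0670, y'=0.1320
  A cos θ + B sin θ = C:  0.0930·cos θ + -0.3170·sin θ = 0.0364
  γ=atan2(-0.3170,0.0930)=-1.2853;  ψ=arccos(0.1103)=1.4603;  θ2=γ+ψ≈0.1749
arm 3 (φ=240.0°): x'=0.0808, y'=-0.1240
  A cos θ + B sin θ = C:  0.0792·cos θ + -0.3170·sin θ = 0.0512
  γ=atan2(-0.3170,0.0792)=-1.3260;  ψ=arccos(0.1568)=1.4134;  θ3=γ+ψ≈0.0873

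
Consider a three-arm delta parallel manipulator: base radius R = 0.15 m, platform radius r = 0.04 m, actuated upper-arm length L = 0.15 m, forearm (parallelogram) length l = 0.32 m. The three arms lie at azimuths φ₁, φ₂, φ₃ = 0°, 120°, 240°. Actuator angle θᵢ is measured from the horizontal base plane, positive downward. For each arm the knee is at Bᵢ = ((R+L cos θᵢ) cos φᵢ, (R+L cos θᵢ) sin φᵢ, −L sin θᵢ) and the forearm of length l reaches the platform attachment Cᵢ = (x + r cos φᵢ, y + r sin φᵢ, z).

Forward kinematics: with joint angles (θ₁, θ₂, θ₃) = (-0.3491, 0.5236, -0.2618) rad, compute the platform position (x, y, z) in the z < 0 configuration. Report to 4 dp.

(0.0351, -0.0520, -0.1792)

arm 1 at φ=0.0°: (R−r)+L cos θ1 = 0.2510;  centre 1 = (0.2510, 0.0000, 0.0513)
arm 2 at φ=120.0°: (R−r)+L cos θ2 = 0.2399;  centre 2 = (-0.1200, 0.2078, -0.0750)
arm 3 at φ=240.0°: (R−r)+L cos θ3 = 0.2549;  centre 3 = (-0.1274, -0.2207, 0.0388)
|centre ₂|²−|centre ₁|² = -0.0024;  |centre ₃|²−|centre ₁|² = 0.0009
plane₁₂: -0.7418x+0.4155y+-0.2526z = -0.0024
Cramer: x(z) = 0.0011-0.1899z;  y(z) = -0.0039+0.2689z
into |P−centre ₁|² = l²: 1.1084z² + -0.0098z + -0.0373 = 0;  Δ = 0.1656;  z = -0.1792 or 0.1880 → z<0 root = -0.1792
x = 0.0351, y = -0.0520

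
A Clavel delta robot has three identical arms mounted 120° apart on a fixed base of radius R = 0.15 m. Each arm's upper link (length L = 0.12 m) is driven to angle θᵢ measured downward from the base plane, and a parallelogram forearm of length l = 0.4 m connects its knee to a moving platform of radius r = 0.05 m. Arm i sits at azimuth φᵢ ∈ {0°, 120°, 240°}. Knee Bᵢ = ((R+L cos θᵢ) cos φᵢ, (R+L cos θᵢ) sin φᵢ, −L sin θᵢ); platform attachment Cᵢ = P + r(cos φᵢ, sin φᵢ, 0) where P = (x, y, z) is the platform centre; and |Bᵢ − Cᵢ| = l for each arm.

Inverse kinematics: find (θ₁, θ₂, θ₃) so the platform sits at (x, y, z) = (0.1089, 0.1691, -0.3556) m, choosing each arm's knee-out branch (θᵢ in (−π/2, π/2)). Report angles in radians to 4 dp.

φ1=0.0° → target in arm frame (0.1089, 0.1691)
  e−x'=-0.0089;  (l²−L²−(e−x')²−y'²−z²)/2L = -0.0397
  √(A²+B²)=0.3557;  θ1 = -1.5958+1.6826 ≈ 0.0868
rotate P by −φ2: (0.0920, -0.1789, -0.3556)
  A=0.0080, B=-0.3556, C=(l²−L²−A²−y'²−z²)/(2L)=-0.0538
  γ=atan2(-0.3556,0.0080)=-1.5483;  ψ=arccos(-0.1512)=1.7226;  θ2=γ+ψ≈0.1743
φ3=240.0° → target in arm frame (-0.2009, 0.0098)
  e−x'=0.3009;  (l²−L²−(e−x')²−y'²−z²)/2L = -0.2979
  θ3 = atan2(B,A) + arccos(C/0.4658) = 1.3960

θ₁ = 0.0868, θ₂ = 0.1743, θ₃ = 1.3960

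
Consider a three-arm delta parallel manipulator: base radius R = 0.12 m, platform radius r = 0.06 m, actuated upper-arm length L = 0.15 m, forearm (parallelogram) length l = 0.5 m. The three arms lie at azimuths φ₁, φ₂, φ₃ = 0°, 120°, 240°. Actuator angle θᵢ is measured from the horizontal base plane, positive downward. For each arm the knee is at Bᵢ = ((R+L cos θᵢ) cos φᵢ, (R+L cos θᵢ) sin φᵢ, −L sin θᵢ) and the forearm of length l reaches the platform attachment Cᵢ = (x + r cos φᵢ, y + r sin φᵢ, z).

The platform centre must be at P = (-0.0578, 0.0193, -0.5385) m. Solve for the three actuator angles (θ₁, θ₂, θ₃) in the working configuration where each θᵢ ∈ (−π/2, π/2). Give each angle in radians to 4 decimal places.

θ₁ = 0.6979, θ₂ = 0.4361, θ₃ = 0.5235

rotate P by −φ1: (-0.0578, 0.0193, -0.5385)
  A cos θ + B sin θ = C:  0.1178·cos θ + -0.5385·sin θ = -0.2558
  √(A²+B²)=0.5512;  θ1 = -1.3554+2.0533 ≈ 0.6979
rotate P by −φ2: (0.0456, 0.0404, -0.5385)
  e−x'=0.0144;  (l²−L²−(e−x')²−y'²−z²)/2L = -0.2144
  √(A²+B²)=0.5387;  θ2 = -1.5441+1.9801 ≈ 0.4361
rotate P by −φ3: (0.0122, -0.0597, -0.5385)
  A cos θ + B sin θ = C:  0.0478·cos θ + -0.5385·sin θ = -0.2278
  √(A²+B²)=0.5406;  θ3 = -1.4822+2.0057 ≈ 0.5235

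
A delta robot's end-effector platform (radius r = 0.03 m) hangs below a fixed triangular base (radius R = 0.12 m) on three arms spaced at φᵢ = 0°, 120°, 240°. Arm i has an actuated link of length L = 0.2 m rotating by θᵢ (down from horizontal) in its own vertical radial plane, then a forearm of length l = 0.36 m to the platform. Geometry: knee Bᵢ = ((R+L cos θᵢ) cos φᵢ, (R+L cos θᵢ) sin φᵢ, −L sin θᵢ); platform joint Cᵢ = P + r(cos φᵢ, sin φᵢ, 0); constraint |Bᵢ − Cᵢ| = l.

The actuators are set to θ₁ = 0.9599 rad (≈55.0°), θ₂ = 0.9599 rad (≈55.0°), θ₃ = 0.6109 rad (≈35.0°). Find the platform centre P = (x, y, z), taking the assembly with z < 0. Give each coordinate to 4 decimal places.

(-0.0355, -0.0615, -0.4248)

centre 1 = (0.2047·cos0.0°, 0.2047·sin0.0°, -0.1638) = (0.2047, 0.0000, -0.1638)
centre 2 = (0.2047·cos120.0°, 0.2047·sin120.0°, -0.1638) = (-0.1024, 0.1773, -0.1638)
φ3=240.0°: virtual centre (-0.1269, -0.2198, -0.1147), radius l
eliminate P² terms by subtracting sphere 1 from 2 and 3
linear system: -0.6142x+0.3546y = 0.0000−0.0000z; -0.6633x+-0.4396y = 0.0088−0.0982z
det = 0.5052;  x = -0.0062+0.0689z,  y = -0.0107+0.1194z
quadratic in z: (1.0190)z²+(0.2960)z+(-0.0582)=0, √Δ=0.5698 → z ∈ {-0.4248, 0.1343}; z = -0.4248 (taking z<0)
x = -0.0355, y = -0.0615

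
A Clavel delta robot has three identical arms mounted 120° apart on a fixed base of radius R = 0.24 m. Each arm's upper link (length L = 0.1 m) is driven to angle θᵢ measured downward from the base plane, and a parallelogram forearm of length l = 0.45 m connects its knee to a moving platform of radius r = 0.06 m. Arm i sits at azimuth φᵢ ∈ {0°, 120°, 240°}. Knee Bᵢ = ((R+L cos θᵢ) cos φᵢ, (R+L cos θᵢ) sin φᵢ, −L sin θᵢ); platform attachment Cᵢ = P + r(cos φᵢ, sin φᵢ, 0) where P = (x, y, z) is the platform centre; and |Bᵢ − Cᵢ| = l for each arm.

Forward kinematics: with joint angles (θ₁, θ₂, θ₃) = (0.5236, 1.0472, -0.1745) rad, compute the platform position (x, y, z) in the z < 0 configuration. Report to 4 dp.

O1 = (0.2666·cos0.0°, 0.2666·sin0.0°, -0.0500) = (0.2666, 0.0000, -0.0500)
φ2=120.0°: virtual centre (-0.1150, 0.1992, -0.0866), radius l
O3 = (0.2785·cos240.0°, 0.2785·sin240.0°, 0.0174) = (-0.1392, -0.2412, 0.0174)
|O₂|²−|O₁|² = -0.0132;  |O₃|²−|O₁|² = 0.0043
linear system: -0.7632x+0.3984y = -0.0132−-0.0732z; -0.8117x+-0.4823y = 0.0043−0.1347z
det = 0.6915;  x = 0.0067+0.0266z,  y = -0.0202+0.2346z
into |P−O₁|² = l²: 1.0558z² + 0.0767z + -0.1321 = 0;  Δ = 0.5636;  z = -0.3919 or 0.3192 → z<0 root = -0.3919
x = -0.0037, y = -0.1121

(-0.0037, -0.1121, -0.3919)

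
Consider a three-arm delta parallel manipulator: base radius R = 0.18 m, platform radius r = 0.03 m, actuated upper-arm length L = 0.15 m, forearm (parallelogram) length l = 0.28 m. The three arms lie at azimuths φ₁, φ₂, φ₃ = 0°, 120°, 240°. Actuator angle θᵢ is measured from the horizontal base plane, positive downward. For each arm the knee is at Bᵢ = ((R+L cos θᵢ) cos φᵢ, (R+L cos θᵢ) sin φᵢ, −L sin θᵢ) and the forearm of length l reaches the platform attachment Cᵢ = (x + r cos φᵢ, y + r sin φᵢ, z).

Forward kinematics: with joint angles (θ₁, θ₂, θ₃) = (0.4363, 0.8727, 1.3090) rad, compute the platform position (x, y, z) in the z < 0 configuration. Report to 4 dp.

centre 1 = (0.2859·cos0.0°, 0.2859·sin0.0°, -0.0634) = (0.2859, 0.0000, -0.0634)
φ2=120.0°: virtual centre (-0.1232, 0.2134, -0.1149), radius l
arm 3 at φ=240.0°: ρ3 = 0.1888;  centre 3 = (-0.0944, -0.1635, -0.1449)
eliminate P² terms by subtracting sphere 1 from 2 and 3
plane₁₂: -0.8183x+0.4268y+-0.1030z = -0.0119
Cramer: x(z) = 0.0275-0.1744z;  y(z) = 0.0250-0.0929z
quadratic in z: (1.0390)z²+(0.2122)z+(-0.0070)=0, √Δ=0.2722 → z ∈ {-0.2331, 0.0288}; z = -0.2331 (taking z<0)
x = 0.0682, y = 0.0467

(0.0682, 0.0467, -0.2331)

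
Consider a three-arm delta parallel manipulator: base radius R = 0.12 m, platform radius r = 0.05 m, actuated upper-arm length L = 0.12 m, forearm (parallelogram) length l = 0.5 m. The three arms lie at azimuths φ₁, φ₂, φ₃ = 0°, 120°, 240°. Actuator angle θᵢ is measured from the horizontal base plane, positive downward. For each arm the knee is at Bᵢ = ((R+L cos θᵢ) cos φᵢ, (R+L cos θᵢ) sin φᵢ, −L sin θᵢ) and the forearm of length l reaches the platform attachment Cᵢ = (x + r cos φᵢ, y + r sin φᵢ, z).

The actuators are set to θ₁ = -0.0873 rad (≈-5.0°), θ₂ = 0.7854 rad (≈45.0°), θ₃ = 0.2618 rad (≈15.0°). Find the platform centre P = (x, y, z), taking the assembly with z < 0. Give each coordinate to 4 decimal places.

(0.1282, -0.1008, -0.4754)

φ1=0.0°: virtual centre (0.1895, 0.0000, 0.0105), radius l
S2 = (0.1549·cos120.0°, 0.1549·sin120.0°, -0.0849) = (-0.0774, 0.1341, -0.0849)
arm 3 at φ=240.0°: e+L cos θ3 = 0.1859;  S3 = (-0.0930, -0.1610, -0.0311)
|S₂|²−|S₁|² = -0.0049;  |S₃|²−|S₁|² = -0.0005
[-0.5339 0.2682 -0.1906]·P = -0.0049;  [-0.5650 -0.3220 -0.0830]·P = -0.0005
det = 0.3235;  x = 0.0053+-0.2586z,  y = -0.0076+0.1959z
into |P−S₁|² = l²: 1.1053z² + 0.0714z + -0.2159 = 0;  Δ = 0.9595;  z = -0.4754 or 0.4108 → z<0 root = -0.4754
x = 0.1282, y = -0.1008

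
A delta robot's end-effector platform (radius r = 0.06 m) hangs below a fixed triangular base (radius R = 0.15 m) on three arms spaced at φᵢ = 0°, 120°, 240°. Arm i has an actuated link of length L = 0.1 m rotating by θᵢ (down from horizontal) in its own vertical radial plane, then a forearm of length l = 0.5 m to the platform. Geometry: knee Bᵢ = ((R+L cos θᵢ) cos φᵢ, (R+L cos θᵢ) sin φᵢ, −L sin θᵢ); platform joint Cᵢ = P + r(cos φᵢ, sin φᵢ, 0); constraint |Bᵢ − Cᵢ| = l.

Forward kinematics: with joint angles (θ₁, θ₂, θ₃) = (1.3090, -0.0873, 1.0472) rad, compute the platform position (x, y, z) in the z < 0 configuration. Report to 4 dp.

O1 = (0.1159·cos0.0°, 0.1159·sin0.0°, -0.0966) = (0.1159, 0.0000, -0.0966)
O2 = (0.1896·cos120.0°, 0.1896·sin120.0°, 0.0087) = (-0.0948, 0.1642, 0.0087)
O3 = (0.1400·cos240.0°, 0.1400·sin240.0°, -0.0866) = (-0.0700, -0.1212, -0.0866)
eliminate P² terms by subtracting sphere 1 from 2 and 3
[-0.4214 0.3284 0.2106]·P = 0.0133;  [-0.3718 -0.2425 0.0200]·P = 0.0043
det = 0.2243;  x = -0.0207+0.2570z,  y = 0.0138+-0.3116z
quadratic in z: (1.1631)z²+(0.1144)z+(-0.2218)=0, √Δ=1.0223 → z ∈ {-0.4886, 0.3903}; z = -0.4886 (taking z<0)
x = -0.1463, y = 0.1661

(-0.1463, 0.1661, -0.4886)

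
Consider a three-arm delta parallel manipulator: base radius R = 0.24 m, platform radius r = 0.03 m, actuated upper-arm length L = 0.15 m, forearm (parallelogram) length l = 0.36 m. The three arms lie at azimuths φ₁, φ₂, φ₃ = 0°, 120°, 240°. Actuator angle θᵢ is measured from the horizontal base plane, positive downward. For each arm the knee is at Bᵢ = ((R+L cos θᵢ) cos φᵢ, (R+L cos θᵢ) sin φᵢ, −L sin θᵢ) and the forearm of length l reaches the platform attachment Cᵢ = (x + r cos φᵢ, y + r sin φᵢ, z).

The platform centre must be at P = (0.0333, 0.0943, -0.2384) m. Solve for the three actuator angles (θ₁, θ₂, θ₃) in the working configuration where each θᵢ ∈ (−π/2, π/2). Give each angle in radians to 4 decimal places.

arm 1 (φ=0.0°): x'=0.0333, y'=0.0943
  A cos θ + B sin θ = C:  0.1767·cos θ + -0.2384·sin θ = 0.0338
  √(A²+B²)=0.2967;  θ1 = -0.9330+1.4565 ≈ 0.5236
φ2=120.0° → target in arm frame (0.0650, -0.0760)
  e−x'=0.1450;  (l²−L²−(e−x')²−y'²−z²)/2L = 0.0782
  γ=atan2(-0.2384,0.1450)=-1.0244;  ψ=arccos(0.2804)=1.2866;  θ2=γ+ψ≈0.2622
φ3=240.0° → target in arm frame (-0.0983, -0.0183)
  A=0.3083, B=-0.2384, C=(l²−L²−A²−y'²−z²)/(2L)=-0.1504
  θ3 = atan2(B,A) + arccos(C/0.3897) = 1.3089

θ₁ = 0.5236, θ₂ = 0.2622, θ₃ = 1.3089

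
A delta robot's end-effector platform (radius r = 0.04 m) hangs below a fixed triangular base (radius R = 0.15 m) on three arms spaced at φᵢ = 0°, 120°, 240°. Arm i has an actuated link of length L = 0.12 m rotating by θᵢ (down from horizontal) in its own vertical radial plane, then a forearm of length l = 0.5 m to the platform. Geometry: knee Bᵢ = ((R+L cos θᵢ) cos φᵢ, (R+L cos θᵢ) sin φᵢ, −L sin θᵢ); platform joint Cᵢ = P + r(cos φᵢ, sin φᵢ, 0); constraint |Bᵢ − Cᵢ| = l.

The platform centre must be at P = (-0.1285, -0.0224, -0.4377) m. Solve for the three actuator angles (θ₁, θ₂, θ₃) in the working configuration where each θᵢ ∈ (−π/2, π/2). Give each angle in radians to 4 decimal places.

θ₁ = 0.6109, θ₂ = -0.0877, θ₃ = -0.2619

φ1=0.0° → target in arm frame (-0.1285, -0.0224)
  A=0.2385, B=-0.4377, C=(l²−L²−A²−y'²−z²)/(2L)=-0.0557
  √(A²+B²)=0.4985;  θ1 = -1.0719+1.6828 ≈ 0.6109
arm 2 (φ=120.0°): x'=0.0449, y'=0.1225
  A cos θ + B sin θ = C:  0.0651·cos θ + -0.4377·sin θ = 0.1032
  γ=atan2(-0.4377,0.0651)=-1.4230;  ψ=arccos(0.2332)=1.3354;  θ2=γ+ψ≈-0.0877
arm 3 (φ=240.0°): x'=0.0836, y'=-0.1001
  A=0.0264, B=-0.4377, C=(l²−L²−A²−y'²−z²)/(2L)=0.1388
  γ=atan2(-0.4377,0.0264)=-1.5107;  ψ=arccos(0.3165)=1.2488;  θ3=γ+ψ≈-0.2619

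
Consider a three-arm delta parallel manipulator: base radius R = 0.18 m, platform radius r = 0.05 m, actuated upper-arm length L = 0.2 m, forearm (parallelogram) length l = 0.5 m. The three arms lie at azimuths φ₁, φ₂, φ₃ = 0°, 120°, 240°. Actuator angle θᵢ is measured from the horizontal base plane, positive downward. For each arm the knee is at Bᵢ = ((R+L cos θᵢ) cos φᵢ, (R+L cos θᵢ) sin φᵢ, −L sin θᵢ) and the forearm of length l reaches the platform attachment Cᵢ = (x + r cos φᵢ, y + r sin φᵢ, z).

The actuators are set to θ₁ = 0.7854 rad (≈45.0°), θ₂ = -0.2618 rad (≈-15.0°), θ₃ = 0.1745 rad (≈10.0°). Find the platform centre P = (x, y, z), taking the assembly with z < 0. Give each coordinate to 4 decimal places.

S1 = (0.2714·cos0.0°, 0.2714·sin0.0°, -0.1414) = (0.2714, 0.0000, -0.1414)
arm 2 at φ=120.0°: ρ2 = 0.3232;  S2 = (-0.1616, 0.2799, 0.0518)
φ3=240.0°: virtual centre (-0.1635, -0.2832, -0.0347), radius l
subtract pairs → two planes through P
linear system: -0.8660x+0.5598y = 0.0135−0.3864z; -0.8698x+-0.5663y = 0.0144−0.2134z
det = 0.9773;  x = -0.0161+0.3461z,  y = -0.0008+-0.1548z
sphere 1 gives Az²+Bz+C=0 with A=1.1437, B=0.0841, C=-0.1473;  B²−4AC=0.6812;  roots -0.3976, 0.3240;  negative root z = -0.3976
x = -0.1537, y = 0.0607

(-0.1537, 0.0607, -0.3976)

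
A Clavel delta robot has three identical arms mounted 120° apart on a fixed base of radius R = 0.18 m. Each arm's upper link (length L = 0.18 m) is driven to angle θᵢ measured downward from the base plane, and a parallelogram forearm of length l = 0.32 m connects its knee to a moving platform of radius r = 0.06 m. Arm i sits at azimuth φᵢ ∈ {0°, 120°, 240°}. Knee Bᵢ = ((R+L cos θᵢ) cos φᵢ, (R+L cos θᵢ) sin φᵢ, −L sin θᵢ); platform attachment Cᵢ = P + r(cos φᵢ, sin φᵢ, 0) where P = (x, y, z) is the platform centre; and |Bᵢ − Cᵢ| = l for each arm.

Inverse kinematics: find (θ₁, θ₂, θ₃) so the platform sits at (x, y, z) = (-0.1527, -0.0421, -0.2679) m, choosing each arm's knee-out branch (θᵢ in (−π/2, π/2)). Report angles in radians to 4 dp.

θ₁ = 1.3961, θ₂ = 0.6108, θ₃ = 0.1744

arm 1 (φ=0.0°): x'=-0.1527, y'=-0.0421
  A cos θ + B sin θ = C:  0.2727·cos θ + -0.2679·sin θ = -0.2164
  γ=atan2(-0.2679,0.2727)=-0.7765;  ψ=arccos(-0.5661)=2.1726;  θ1=γ+ψ≈1.3961
arm 2 (φ=120.0°): x'=0.0399, y'=0.1533
  A=0.0801, B=-0.2679, C=(l²−L²−A²−y'²−z²)/(2L)=-0.0880
  √(A²+B²)=0.2796;  θ2 = -1.2802+1.8910 ≈ 0.6108
rotate P by −φ3: (0.1128, -0.1112, -0.2679)
  e−x'=0.0072;  (l²−L²−(e−x')²−y'²−z²)/2L = -0.0394
  γ=atan2(-0.2679,0.0072)=-1.5440;  ψ=arccos(-0.1470)=1.7184;  θ3=γ+ψ≈0.1744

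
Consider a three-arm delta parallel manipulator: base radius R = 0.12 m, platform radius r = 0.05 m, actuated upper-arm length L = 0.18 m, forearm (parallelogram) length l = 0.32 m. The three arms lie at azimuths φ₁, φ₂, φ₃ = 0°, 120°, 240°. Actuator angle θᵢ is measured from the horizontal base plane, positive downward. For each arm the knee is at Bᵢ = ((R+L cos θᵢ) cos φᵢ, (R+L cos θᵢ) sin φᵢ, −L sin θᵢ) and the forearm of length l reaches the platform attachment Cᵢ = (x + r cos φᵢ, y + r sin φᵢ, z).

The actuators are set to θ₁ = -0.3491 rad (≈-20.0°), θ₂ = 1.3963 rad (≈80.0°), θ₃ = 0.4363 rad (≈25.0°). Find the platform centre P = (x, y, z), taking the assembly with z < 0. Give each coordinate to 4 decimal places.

(0.1663, -0.1447, -0.2144)

φ1=0.0°: virtual centre (0.2391, 0.0000, 0.0616), radius l
arm 2 at φ=120.0°: (R−r)+L cos θ2 = 0.1013;  O2 = (-0.0506, 0.0877, -0.1773)
O3 = (0.2331·cos240.0°, 0.2331·sin240.0°, -0.0761) = (-0.1166, -0.2019, -0.0761)
eliminate P² terms by subtracting sphere 1 from 2 and 3
[-0.5795 0.1754 -0.4777]·P = -0.0193;  [-0.7114 -0.4038 -0.2753]·P = -0.0008
det = 0.3588;  x = 0.0221+-0.6722z,  y = -0.0369+0.5025z
quadratic in z: (1.7043)z²+(0.1315)z+(-0.0502)=0, √Δ=0.5993 → z ∈ {-0.2144, 0.1373}; z = -0.2144 (taking z<0)
x = 0.1663, y = -0.1447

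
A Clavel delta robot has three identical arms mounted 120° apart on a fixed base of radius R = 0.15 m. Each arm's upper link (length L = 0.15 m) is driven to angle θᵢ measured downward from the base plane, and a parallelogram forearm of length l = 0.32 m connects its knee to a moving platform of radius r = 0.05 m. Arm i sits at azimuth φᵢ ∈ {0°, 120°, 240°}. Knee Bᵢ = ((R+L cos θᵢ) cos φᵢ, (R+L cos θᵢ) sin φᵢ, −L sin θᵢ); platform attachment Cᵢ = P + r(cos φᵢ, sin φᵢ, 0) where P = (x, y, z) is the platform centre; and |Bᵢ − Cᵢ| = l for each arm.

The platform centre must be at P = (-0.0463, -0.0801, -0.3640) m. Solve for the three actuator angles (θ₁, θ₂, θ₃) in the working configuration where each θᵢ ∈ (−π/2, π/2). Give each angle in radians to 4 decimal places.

θ₁ = 1.1344, θ₂ = 1.1341, θ₃ = 0.5236

φ1=0.0° → target in arm frame (-0.0463, -0.0801)
  e−x'=0.1463;  (l²−L²−(e−x')²−y'²−z²)/2L = -0.2681
  γ=atan2(-0.3640,0.1463)=-1.1886;  ψ=arccos(-0.6833)=2.3230;  θ1=γ+ψ≈1.1344
rotate P by −φ2: (-0.0462, 0.0801, -0.3640)
  e−x'=0.1462;  (l²−L²−(e−x')²−y'²−z²)/2L = -0.2680
  θ2 = atan2(B,A) + arccos(C/0.3923) = 1.1341
φ3=240.0° → target in arm frame (0.0925, 0.0000)
  e−x'=0.0075;  (l²−L²−(e−x')²−y'²−z²)/2L = -0.1755
  γ=atan2(-0.3640,0.0075)=-1.5502;  ψ=arccos(-0.4821)=2.0738;  θ3=γ+ψ≈0.5236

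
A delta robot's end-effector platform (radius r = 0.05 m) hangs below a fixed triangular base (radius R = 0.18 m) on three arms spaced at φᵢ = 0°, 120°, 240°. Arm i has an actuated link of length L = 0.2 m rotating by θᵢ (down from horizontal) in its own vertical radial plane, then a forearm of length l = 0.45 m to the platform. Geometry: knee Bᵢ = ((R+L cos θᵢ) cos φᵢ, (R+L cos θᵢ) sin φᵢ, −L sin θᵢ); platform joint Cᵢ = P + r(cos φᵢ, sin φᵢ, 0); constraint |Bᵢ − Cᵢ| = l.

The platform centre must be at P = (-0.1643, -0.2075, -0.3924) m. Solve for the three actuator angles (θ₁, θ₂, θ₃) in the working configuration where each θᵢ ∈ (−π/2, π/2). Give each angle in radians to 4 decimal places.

arm 1 (φ=0.0°): x'=-0.1643, y'=-0.2075
  A cos θ + B sin θ = C:  0.2943·cos θ + -0.3924·sin θ = -0.3029
  γ=atan2(-0.3924,0.2943)=-0.9273;  ψ=arccos(-0.6175)=2.2363;  θ1=γ+ψ≈1.3090
rotate P by −φ2: (-0.0976, 0.2460, -0.3924)
  e−x'=0.2276;  (l²−L²−(e−x')²−y'²−z²)/2L = -0.2595
  γ=atan2(-0.3924,0.2276)=-1.0453;  ψ=arccos(-0.5720)=2.1798;  θ2=γ+ψ≈1.1345
rotate P by −φ3: (0.2619, -0.0385, -0.3924)
  e−x'=-0.1319;  (l²−L²−(e−x')²−y'²−z²)/2L = -0.0259
  θ3 = atan2(B,A) + arccos(C/0.4140) = -0.2616

θ₁ = 1.3090, θ₂ = 1.1345, θ₃ = -0.2616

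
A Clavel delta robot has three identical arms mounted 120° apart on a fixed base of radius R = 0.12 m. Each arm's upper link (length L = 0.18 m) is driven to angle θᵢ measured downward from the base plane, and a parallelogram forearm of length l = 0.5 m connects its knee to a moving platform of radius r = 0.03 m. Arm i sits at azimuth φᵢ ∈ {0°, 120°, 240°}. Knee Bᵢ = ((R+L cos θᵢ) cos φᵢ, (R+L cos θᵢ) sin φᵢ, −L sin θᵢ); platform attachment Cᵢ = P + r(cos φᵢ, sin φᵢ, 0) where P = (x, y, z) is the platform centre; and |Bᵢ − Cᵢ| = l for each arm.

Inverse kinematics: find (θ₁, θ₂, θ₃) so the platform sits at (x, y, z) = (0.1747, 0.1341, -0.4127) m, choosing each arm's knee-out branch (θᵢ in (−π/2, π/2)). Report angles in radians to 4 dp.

φ1=0.0° → target in arm frame (0.1747, 0.1341)
  e−x'=-0.0847;  (l²−L²−(e−x')²−y'²−z²)/2L = 0.0614
  θ1 = atan2(B,A) + arccos(C/0.4213) = -0.3488
rotate P by −φ2: (0.0288, -0.2183, -0.4127)
  e−x'=0.0612;  (l²−L²−(e−x')²−y'²−z²)/2L = -0.0115
  γ=atan2(-0.4127,0.0612)=-1.4235;  ψ=arccos(-0.0276)=1.5984;  θ2=γ+ψ≈0.1748
arm 3 (φ=240.0°): x'=-0.2035, y'=0.0842
  A=0.2935, B=-0.4127, C=(l²−L²−A²−y'²−z²)/(2L)=-0.1276
  θ3 = atan2(B,A) + arccos(C/0.5064) = 0.8730

θ₁ = -0.3488, θ₂ = 0.1748, θ₃ = 0.8730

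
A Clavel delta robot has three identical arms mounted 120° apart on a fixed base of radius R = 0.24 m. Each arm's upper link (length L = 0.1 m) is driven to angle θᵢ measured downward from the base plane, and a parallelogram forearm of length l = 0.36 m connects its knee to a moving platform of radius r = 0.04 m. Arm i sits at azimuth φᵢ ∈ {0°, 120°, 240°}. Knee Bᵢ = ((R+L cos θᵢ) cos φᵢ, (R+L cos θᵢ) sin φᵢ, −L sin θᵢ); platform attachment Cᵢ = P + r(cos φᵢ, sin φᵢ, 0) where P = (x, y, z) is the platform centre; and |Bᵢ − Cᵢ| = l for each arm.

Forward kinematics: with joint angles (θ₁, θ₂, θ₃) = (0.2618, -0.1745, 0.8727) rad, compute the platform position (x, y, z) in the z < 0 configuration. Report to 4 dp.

arm 1 at φ=0.0°: e+L cos θ1 = 0.2966;  O1 = (0.2966, 0.0000, -0.0259)
φ2=120.0°: virtual centre (-0.1492, 0.2585, 0.0174), radius l
φ3=240.0°: virtual centre (-0.1321, -0.2289, -0.0766), radius l
eliminate P² terms by subtracting sphere 1 from 2 and 3
[-0.8917 0.5170 0.0865]·P = 0.0008;  [-0.8575 -0.4577 -0.1014]·P = -0.0129
det = 0.8514;  x = 0.0074+-0.0151z,  y = 0.0143+-0.1933z
sphere 1 gives Az²+Bz+C=0 with A=1.0376, B=0.0550, C=-0.0451;  B²−4AC=0.1903;  roots -0.2367, 0.1837;  negative root z = -0.2367
x = 0.0110, y = 0.0601

(0.0110, 0.0601, -0.2367)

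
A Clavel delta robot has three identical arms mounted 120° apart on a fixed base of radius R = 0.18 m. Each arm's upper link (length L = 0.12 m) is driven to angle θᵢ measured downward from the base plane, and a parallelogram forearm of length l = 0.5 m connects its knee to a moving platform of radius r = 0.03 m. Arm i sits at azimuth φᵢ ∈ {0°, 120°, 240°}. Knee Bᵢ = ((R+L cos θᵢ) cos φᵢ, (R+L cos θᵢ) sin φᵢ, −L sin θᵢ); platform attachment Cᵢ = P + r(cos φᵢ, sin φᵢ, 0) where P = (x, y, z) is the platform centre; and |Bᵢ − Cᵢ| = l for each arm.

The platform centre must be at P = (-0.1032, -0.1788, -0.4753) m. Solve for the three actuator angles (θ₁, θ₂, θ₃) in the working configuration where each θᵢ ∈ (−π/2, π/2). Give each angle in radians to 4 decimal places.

θ₁ = 1.2215, θ₂ = 1.2217, θ₃ = -0.1749

φ1=0.0° → target in arm frame (-0.1032, -0.1788)
  e−x'=0.2532;  (l²−L²−(e−x')²−y'²−z²)/2L = -0.3600
  θ1 = atan2(B,A) + arccos(C/0.5385) = 1.2215
arm 2 (φ=120.0°): x'=-0.1032, y'=0.1788
  A cos θ + B sin θ = C:  0.2532·cos θ + -0.4753·sin θ = -0.3600
  γ=atan2(-0.4753,0.2532)=-1.0812;  ψ=arccos(-0.6685)=2.3030;  θ2=γ+ψ≈1.2217
arm 3 (φ=240.0°): x'=0.2064, y'=0.0000
  e−x'=-0.0564;  (l²−L²−(e−x')²−y'²−z²)/2L = 0.0271
  θ3 = atan2(B,A) + arccos(C/0.4786) = -0.1749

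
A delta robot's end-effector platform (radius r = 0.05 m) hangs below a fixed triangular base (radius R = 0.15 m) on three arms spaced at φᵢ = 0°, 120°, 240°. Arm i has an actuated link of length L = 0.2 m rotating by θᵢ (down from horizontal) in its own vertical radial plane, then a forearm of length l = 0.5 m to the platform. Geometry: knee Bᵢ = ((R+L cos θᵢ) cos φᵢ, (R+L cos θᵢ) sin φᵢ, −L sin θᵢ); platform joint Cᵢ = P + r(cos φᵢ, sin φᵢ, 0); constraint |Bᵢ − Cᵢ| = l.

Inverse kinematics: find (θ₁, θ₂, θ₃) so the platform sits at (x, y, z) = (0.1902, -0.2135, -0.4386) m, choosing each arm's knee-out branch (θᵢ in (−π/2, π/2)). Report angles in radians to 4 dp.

θ₁ = 0.0000, θ₂ = 1.3090, θ₃ = 0.3491

rotate P by −φ1: (0.1902, -0.2135, -0.4386)
  e−x'=-0.0902;  (l²−L²−(e−x')²−y'²−z²)/2L = -0.0902
  θ1 = atan2(B,A) + arccos(C/0.4478) = 0.0000
arm 2 (φ=120.0°): x'=-0.2800, y'=-0.0580
  A cos θ + B sin θ = C:  0.3800·cos θ + -0.4386·sin θ = -0.3253
  γ=atan2(-0.4386,0.3800)=-0.8569;  ψ=arccos(-0.5606)=2.1659;  θ2=γ+ψ≈1.3090
rotate P by −φ3: (0.0898, 0.2715, -0.4386)
  A cos θ + B sin θ = C:  0.0102·cos θ + -0.4386·sin θ = -0.1404
  √(A²+B²)=0.4387;  θ3 = -1.5475+1.8966 ≈ 0.3491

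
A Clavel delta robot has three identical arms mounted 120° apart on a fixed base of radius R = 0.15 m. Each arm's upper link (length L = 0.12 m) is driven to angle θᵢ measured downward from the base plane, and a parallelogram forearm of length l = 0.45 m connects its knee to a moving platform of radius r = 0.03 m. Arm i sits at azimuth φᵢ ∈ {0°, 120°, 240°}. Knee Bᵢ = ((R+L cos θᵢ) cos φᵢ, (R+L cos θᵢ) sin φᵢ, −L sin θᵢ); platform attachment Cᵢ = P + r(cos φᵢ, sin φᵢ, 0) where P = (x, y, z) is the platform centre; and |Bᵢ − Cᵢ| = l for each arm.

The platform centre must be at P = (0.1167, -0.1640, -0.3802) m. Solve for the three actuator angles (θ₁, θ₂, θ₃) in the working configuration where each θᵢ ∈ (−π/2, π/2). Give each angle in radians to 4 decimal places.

θ₁ = -0.1747, θ₂ = 1.2218, θ₃ = 0.0000

rotate P by −φ1: (0.1167, -0.1640, -0.3802)
  A=0.0033, B=-0.3802, C=(l²−L²−A²−y'²−z²)/(2L)=0.0693
  γ=atan2(-0.3802,0.0033)=-1.5621;  ψ=arccos(0.1824)=1.3874;  θ1=γ+ψ≈-0.1747
φ2=120.0° → target in arm frame (-0.2004, -0.0191)
  A=0.3204, B=-0.3802, C=(l²−L²−A²−y'²−z²)/(2L)=-0.2477
  θ2 = atan2(B,A) + arccos(C/0.4972) = 1.2218
rotate P by −φ3: (0.0837, 0.1831, -0.3802)
  A cos θ + B sin θ = C:  0.0363·cos θ + -0.3802·sin θ = 0.0363
  θ3 = atan2(B,A) + arccos(C/0.3819) = 0.0000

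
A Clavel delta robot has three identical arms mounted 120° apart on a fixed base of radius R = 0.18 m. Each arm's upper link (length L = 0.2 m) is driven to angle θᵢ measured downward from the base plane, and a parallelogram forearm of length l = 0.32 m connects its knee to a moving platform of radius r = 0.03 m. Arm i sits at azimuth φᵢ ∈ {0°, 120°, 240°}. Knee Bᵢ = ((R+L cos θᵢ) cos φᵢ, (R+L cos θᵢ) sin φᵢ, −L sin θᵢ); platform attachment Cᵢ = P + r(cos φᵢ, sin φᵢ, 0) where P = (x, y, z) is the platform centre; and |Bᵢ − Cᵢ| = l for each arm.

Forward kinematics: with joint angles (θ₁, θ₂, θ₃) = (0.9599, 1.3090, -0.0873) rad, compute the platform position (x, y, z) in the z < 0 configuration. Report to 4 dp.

O1 = (0.2647·cos0.0°, 0.2647·sin0.0°, -0.1638) = (0.2647, 0.0000, -0.1638)
φ2=120.0°: virtual centre (-0.1009, 0.1747, -0.1932), radius l
arm 3 at φ=240.0°: (R−r)+L cos θ3 = 0.3492;  O3 = (-0.1746, -0.3024, 0.0174)
subtract pairs → two planes through P
linear system: -0.7312x+0.3495y = -0.0189−-0.0587z; -0.8787x+-0.6049y = 0.0254−0.3625z
det = 0.7494;  x = 0.0034+0.1217z,  y = -0.0469+0.4226z
sphere 1 gives Az²+Bz+C=0 with A=1.1934, B=0.2244, C=-0.0051;  B²−4AC=0.0746;  roots -0.2085, 0.0204;  negative root z = -0.2085
x = -0.0219, y = -0.1350

(-0.0219, -0.1350, -0.2085)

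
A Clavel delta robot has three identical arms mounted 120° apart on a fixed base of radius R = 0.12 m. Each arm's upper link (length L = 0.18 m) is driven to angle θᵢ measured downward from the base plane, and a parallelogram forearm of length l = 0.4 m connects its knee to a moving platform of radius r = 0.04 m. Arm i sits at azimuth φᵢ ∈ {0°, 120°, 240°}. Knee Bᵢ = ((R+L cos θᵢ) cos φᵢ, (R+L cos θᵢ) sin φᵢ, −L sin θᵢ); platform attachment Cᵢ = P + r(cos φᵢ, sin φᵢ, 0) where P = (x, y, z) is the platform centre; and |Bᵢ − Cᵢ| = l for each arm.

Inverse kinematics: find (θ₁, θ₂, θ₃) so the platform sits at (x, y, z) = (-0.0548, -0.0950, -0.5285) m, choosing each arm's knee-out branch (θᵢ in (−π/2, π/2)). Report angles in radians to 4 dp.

φ1=0.0° → target in arm frame (-0.0548, -0.0950)
  A cos θ + B sin θ = C:  0.1348·cos θ + -0.5285·sin θ = -0.4970
  θ1 = atan2(B,A) + arccos(C/0.5454) = 1.3958
φ2=120.0° → target in arm frame (-0.0549, 0.0950)
  A=0.1349, B=-0.5285, C=(l²−L²−A²−y'²−z²)/(2L)=-0.4970
  √(A²+B²)=0.5454;  θ2 = -1.3209+2.7170 ≈ 1.3960
rotate P by −φ3: (0.1097, 0.0000, -0.5285)
  A=-0.0297, B=-0.5285, C=(l²−L²−A²−y'²−z²)/(2L)=-0.4239
  θ3 = atan2(B,A) + arccos(C/0.5293) = 0.8725

θ₁ = 1.3958, θ₂ = 1.3960, θ₃ = 0.8725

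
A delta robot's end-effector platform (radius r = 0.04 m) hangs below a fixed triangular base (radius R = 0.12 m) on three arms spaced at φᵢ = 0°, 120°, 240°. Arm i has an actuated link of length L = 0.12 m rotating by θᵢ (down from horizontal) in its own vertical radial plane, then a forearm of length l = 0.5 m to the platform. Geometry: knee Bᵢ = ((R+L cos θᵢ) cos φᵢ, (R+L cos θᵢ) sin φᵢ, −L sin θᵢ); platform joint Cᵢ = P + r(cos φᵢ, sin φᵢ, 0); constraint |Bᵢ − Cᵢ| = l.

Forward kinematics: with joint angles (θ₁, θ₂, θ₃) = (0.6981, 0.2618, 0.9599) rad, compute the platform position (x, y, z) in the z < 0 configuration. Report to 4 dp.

O1 = (0.1719·cos0.0°, 0.1719·sin0.0°, -0.0771) = (0.1719, 0.0000, -0.0771)
O2 = (0.1959·cos120.0°, 0.1959·sin120.0°, -0.0311) = (-0.0980, 0.1697, -0.0311)
φ3=240.0°: virtual centre (-0.0744, -0.1289, -0.0983), radius l
eliminate P² terms by subtracting sphere 1 from 2 and 3
plane₁₂: -0.5398x+0.3393y+0.0921z = 0.0038
Cramer: x(z) = 0.0009+0.0307z;  y(z) = 0.0127-0.2228z
into |P−O₁|² = l²: 1.0506z² + 0.1381z + -0.2146 = 0;  Δ = 0.9210;  z = -0.5225 or 0.3910 → z<0 root = -0.5225
x = -0.0152, y = 0.1291

(-0.0152, 0.1291, -0.5225)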